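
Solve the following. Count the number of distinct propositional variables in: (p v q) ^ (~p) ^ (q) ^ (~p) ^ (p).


Identify each variable that appears in the formula.
Variables found: p, q
Count = 2

2


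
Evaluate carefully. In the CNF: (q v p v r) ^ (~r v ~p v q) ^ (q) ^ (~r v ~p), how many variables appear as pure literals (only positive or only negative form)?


Check each variable for pure literal status:
p: mixed (not pure)
q: pure positive
r: mixed (not pure)
Pure literal count = 1

1


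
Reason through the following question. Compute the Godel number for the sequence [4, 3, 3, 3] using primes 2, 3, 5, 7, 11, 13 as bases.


Encode each element as an exponent of the corresponding prime:
  2^4 = 16
  3^3 = 27
  5^3 = 125
  7^3 = 343
Product = 16 * 27 * 125 * 343 = 18522000

18522000


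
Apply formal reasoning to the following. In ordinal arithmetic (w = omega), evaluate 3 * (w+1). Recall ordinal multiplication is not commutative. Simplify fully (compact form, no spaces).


Compute 3 * (w+1).
Ordinal * is associative and left-distributive over +, but NOT commutative; for finite n>1, n*w = w but w*n stays w*n.
By left-distributivity: 3 * (w+1) = 3*w + 3*1 = w + 3 = w+3.
Result = w+3

w+3


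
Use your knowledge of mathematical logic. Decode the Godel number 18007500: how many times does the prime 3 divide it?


Factorize 18007500 by dividing by 3 repeatedly.
Division steps: 3 divides 18007500 exactly 1 time(s).
Exponent of 3 = 1

1


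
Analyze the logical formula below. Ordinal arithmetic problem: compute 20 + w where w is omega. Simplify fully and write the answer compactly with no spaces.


Compute 20 + w.
Ordinal + is associative but NOT commutative; for finite n>0, n + w = w but w + n stays w+n.
Any finite left addend is absorbed by w on the right: 20 + w = w.
Result = w

w


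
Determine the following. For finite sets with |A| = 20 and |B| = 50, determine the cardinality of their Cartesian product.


The Cartesian product A x B contains all ordered pairs (a, b).
|A x B| = |A| * |B| = 20 * 50 = 1000

1000


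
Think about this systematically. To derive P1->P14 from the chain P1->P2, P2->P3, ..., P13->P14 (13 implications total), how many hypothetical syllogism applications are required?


With 13 implications in a chain connecting 14 propositions:
P1->P2, P2->P3, ..., P13->P14
Steps needed = (number of implications) - 1 = 13 - 1 = 12

12


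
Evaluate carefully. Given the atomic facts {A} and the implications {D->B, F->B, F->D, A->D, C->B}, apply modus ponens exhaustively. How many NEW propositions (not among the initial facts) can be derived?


Initial facts: {A}
Apply modus ponens to closure:
  A and A->D  =>  D
  D and D->B  =>  B
Final known: {A, B, D}
New propositions: {B, D}
Count = 2

2


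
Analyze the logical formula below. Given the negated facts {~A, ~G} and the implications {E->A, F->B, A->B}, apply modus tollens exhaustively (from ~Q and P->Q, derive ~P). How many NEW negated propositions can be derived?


Initial negated facts: {~A, ~G}
Apply modus tollens to closure:
  ~A and E->A  =>  ~E
Final negated: {~A, ~E, ~G}
New negations: {~E}
Count = 1

1


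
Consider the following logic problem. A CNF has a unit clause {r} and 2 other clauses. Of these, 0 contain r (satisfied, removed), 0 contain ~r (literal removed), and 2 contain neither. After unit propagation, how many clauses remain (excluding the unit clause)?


Satisfied (removed): 0
Shortened (remain): 0
Unchanged (remain): 2
Remaining = 0 + 2 = 2

2


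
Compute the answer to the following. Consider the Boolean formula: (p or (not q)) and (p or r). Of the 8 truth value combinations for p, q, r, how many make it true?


Evaluate all 8 assignments for p, q, r:
p=0, q=0, r=0: 0
p=0, q=0, r=1: 1
p=0, q=1, r=0: 0
p=0, q=1, r=1: 0
p=1, q=0, r=0: 1
p=1, q=0, r=1: 1
p=1, q=1, r=0: 1
p=1, q=1, r=1: 1
Satisfying count = 5

5


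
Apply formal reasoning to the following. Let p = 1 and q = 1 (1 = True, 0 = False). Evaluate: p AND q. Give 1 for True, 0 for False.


p = 1, q = 1
Operation: p AND q
Evaluate: 1 AND 1 = 1

1


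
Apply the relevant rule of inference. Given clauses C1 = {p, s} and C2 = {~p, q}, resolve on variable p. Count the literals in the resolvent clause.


Remove p from C1 and ~p from C2.
C1 remainder: {s}
C2 remainder: {q}
Union (resolvent): {q, s}
Resolvent has 2 literal(s).

2


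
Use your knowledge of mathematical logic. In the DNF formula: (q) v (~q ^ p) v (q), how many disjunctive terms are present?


A DNF formula is a disjunction of terms (conjunctions).
Terms are separated by v.
Counting the disjuncts: 3 terms.

3


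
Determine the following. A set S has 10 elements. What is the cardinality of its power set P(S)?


The power set of a set with n elements has 2^n elements.
|P(S)| = 2^10 = 1024

1024


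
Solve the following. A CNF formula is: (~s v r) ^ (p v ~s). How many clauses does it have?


A CNF formula is a conjunction of clauses.
Clauses are separated by ^.
Counting the conjuncts: 2 clauses.

2


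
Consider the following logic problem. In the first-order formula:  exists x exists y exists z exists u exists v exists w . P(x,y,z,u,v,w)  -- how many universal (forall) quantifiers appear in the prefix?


Quantifier prefix: exists x exists y exists z exists u exists v exists w
Mark each quantifier type:
  E E E E E E
Universal count = 0, Existential count = 6
Asked for universal (forall) quantifiers: 0

0


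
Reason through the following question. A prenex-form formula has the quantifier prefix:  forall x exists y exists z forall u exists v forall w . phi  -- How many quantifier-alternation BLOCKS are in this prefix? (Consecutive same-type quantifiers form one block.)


Quantifier-type sequence: A E E A E A  (A=forall, E=exists)
Group into maximal same-type runs:
  Ax1 | Ex2 | Ax1 | Ex1 | Ax1
Number of blocks = 5

5


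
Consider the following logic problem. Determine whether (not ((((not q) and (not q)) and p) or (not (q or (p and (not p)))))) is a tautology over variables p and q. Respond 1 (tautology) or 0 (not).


Check all 4 assignments:
p=0, q=0: 0
p=0, q=1: 1
p=1, q=0: 0
p=1, q=1: 1
Satisfying count = 2/4.
Tautology iff count = 4: no.

0


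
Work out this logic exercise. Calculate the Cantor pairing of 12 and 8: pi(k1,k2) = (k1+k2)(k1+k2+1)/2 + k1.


k1 + k2 = 20
(k1+k2)(k1+k2+1)/2 = 20 * 21 / 2 = 210
pi = 210 + 12 = 222

222


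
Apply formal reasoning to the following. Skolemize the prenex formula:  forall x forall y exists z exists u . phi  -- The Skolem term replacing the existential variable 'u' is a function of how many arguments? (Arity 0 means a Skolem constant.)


Quantifier prefix: forall x forall y exists z exists u
'u' is existentially quantified at position 4.
Universal variables preceding it: x, y
Skolem function arity = 2

2


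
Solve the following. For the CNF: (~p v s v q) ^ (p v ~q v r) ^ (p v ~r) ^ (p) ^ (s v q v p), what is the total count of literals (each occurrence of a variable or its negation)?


Counting literals in each clause:
Clause 1: 3 literal(s)
Clause 2: 3 literal(s)
Clause 3: 2 literal(s)
Clause 4: 1 literal(s)
Clause 5: 3 literal(s)
Total = 12

12


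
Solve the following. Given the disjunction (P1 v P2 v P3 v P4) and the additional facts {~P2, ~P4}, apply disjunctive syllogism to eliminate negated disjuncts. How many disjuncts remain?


Original disjuncts (4): P1, P2, P3, P4
Negated (eliminate): ~P2, ~P4
Remaining disjuncts: P1, P3
Count = 4 - 2 = 2

2


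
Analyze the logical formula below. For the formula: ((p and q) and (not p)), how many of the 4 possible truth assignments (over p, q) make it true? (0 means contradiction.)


Check all 4 assignments:
p=0, q=0: 0
p=0, q=1: 0
p=1, q=0: 0
p=1, q=1: 0
Count of True = 0

0


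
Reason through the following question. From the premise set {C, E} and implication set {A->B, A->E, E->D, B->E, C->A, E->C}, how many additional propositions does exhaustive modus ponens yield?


Initial facts: {C, E}
Apply modus ponens to closure:
  E and E->D  =>  D
  C and C->A  =>  A
  A and A->B  =>  B
Final known: {A, B, C, D, E}
New propositions: {A, B, D}
Count = 3

3


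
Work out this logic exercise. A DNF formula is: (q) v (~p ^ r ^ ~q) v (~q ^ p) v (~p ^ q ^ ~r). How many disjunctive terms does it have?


A DNF formula is a disjunction of terms (conjunctions).
Terms are separated by v.
Counting the disjuncts: 4 terms.

4


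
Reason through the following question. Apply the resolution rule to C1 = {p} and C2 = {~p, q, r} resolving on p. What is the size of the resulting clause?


Remove p from C1 and ~p from C2.
C1 remainder: {}
C2 remainder: {q, r}
Union (resolvent): {q, r}
Resolvent has 2 literal(s).

2


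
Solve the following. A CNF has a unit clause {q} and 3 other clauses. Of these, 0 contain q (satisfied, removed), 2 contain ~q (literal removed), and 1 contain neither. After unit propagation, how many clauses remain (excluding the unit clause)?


Satisfied (removed): 0
Shortened (remain): 2
Unchanged (remain): 1
Remaining = 2 + 1 = 3

3


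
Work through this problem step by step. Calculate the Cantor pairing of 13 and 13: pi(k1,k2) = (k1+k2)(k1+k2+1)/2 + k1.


k1 + k2 = 26
(k1+k2)(k1+k2+1)/2 = 26 * 27 / 2 = 351
pi = 351 + 13 = 364

364


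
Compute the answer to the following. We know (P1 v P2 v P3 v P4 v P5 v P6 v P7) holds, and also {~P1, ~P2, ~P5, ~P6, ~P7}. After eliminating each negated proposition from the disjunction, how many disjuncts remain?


Original disjuncts (7): P1, P2, P3, P4, P5, P6, P7
Negated (eliminate): ~P1, ~P2, ~P5, ~P6, ~P7
Remaining disjuncts: P3, P4
Count = 7 - 5 = 2

2


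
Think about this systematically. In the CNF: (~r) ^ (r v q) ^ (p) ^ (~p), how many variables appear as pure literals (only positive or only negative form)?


Check each variable for pure literal status:
p: mixed (not pure)
q: pure positive
r: mixed (not pure)
Pure literal count = 1

1


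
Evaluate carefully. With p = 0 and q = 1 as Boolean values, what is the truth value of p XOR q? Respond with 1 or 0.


p = 0, q = 1
Operation: p XOR q
Evaluate: 0 XOR 1 = 1

1


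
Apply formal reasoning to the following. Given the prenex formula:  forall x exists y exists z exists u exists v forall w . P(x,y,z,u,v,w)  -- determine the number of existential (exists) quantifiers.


Quantifier prefix: forall x exists y exists z exists u exists v forall w
Mark each quantifier type:
  U E E E E U
Universal count = 2, Existential count = 4
Asked for existential (exists) quantifiers: 4

4


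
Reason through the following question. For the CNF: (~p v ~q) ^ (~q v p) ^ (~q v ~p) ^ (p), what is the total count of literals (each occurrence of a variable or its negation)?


Counting literals in each clause:
Clause 1: 2 literal(s)
Clause 2: 2 literal(s)
Clause 3: 2 literal(s)
Clause 4: 1 literal(s)
Total = 7

7


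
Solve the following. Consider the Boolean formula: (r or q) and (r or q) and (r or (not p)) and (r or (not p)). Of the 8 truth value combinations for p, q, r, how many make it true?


Evaluate all 8 assignments for p, q, r:
p=0, q=0, r=0: 0
p=0, q=0, r=1: 1
p=0, q=1, r=0: 1
p=0, q=1, r=1: 1
p=1, q=0, r=0: 0
p=1, q=0, r=1: 1
p=1, q=1, r=0: 0
p=1, q=1, r=1: 1
Satisfying count = 5

5


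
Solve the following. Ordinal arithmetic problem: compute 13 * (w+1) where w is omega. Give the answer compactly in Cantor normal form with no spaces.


Compute 13 * (w+1).
Ordinal * is associative and left-distributive over +, but NOT commutative; for finite n>1, n*w = w but w*n stays w*n.
By left-distributivity: 13 * (w+1) = 13*w + 13*1 = w + 13 = w+13.
Result = w+13

w+13


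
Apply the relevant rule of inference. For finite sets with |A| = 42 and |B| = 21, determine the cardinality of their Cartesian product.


The Cartesian product A x B contains all ordered pairs (a, b).
|A x B| = |A| * |B| = 42 * 21 = 882

882


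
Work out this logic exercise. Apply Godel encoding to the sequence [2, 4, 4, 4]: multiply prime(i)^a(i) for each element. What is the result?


Encode each element as an exponent of the corresponding prime:
  2^2 = 4
  3^4 = 81
  5^4 = 625
  7^4 = 2401
Product = 4 * 81 * 625 * 2401 = 486202500

486202500


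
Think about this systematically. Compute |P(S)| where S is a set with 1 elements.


The power set of a set with n elements has 2^n elements.
|P(S)| = 2^1 = 2

2


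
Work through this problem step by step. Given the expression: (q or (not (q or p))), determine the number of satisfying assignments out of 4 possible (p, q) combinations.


Check all 4 assignments:
p=0, q=0: 1
p=0, q=1: 1
p=1, q=0: 0
p=1, q=1: 1
Count of True = 3

3


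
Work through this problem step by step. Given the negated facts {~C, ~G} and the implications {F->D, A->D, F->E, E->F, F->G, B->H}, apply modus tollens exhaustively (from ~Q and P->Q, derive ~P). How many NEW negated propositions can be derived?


Initial negated facts: {~C, ~G}
Apply modus tollens to closure:
  ~G and F->G  =>  ~F
  ~F and E->F  =>  ~E
Final negated: {~C, ~E, ~F, ~G}
New negations: {~E, ~F}
Count = 2

2


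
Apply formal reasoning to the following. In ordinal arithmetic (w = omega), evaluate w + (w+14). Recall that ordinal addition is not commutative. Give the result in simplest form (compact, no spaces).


Compute w + (w+14).
Ordinal + is associative but NOT commutative; for finite n>0, n + w = w but w + n stays w+n.
w + (w+14) = (w+w) + 14 = w*2+14.
Result = w*2+14

w*2+14


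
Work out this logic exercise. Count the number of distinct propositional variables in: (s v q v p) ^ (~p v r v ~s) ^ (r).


Identify each variable that appears in the formula.
Variables found: p, q, r, s
Count = 4

4


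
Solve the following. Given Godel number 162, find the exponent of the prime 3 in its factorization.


Factorize 162 by dividing by 3 repeatedly.
Division steps: 3 divides 162 exactly 4 time(s).
Exponent of 3 = 4

4


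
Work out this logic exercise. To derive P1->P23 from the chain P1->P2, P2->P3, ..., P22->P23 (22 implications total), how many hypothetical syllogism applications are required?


With 22 implications in a chain connecting 23 propositions:
P1->P2, P2->P3, ..., P22->P23
Steps needed = (number of implications) - 1 = 22 - 1 = 21

21


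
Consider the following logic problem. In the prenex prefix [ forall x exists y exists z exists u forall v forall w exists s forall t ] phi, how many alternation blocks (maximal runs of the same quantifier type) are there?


Quantifier-type sequence: A E E E A A E A  (A=forall, E=exists)
Group into maximal same-type runs:
  Ax1 | Ex3 | Ax2 | Ex1 | Ax1
Number of blocks = 5

5


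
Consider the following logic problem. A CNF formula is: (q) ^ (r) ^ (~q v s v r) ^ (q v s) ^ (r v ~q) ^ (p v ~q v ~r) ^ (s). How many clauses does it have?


A CNF formula is a conjunction of clauses.
Clauses are separated by ^.
Counting the conjuncts: 7 clauses.

7


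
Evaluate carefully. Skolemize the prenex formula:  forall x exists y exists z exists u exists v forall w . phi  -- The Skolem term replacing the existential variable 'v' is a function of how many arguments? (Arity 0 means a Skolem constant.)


Quantifier prefix: forall x exists y exists z exists u exists v forall w
'v' is existentially quantified at position 5.
Universal variables preceding it: x
Skolem function arity = 1

1


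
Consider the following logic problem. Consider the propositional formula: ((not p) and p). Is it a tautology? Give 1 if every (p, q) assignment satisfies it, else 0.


Check all 4 assignments:
p=0, q=0: 0
p=0, q=1: 0
p=1, q=0: 0
p=1, q=1: 0
Satisfying count = 0/4.
Tautology iff count = 4: no.

0


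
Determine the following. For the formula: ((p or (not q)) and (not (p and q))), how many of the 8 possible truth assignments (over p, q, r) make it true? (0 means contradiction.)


Check all 8 assignments:
p=0, q=0, r=0: 1
p=0, q=0, r=1: 1
p=0, q=1, r=0: 0
p=0, q=1, r=1: 0
p=1, q=0, r=0: 1
p=1, q=0, r=1: 1
p=1, q=1, r=0: 0
p=1, q=1, r=1: 0
Count of True = 4

4


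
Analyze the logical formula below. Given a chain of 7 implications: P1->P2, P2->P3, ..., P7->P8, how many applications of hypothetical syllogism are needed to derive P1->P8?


With 7 implications in a chain connecting 8 propositions:
P1->P2, P2->P3, ..., P7->P8
Steps needed = (number of implications) - 1 = 7 - 1 = 6

6


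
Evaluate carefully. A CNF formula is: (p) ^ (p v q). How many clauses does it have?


A CNF formula is a conjunction of clauses.
Clauses are separated by ^.
Counting the conjuncts: 2 clauses.

2


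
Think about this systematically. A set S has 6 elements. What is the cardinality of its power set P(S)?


The power set of a set with n elements has 2^n elements.
|P(S)| = 2^6 = 64

64


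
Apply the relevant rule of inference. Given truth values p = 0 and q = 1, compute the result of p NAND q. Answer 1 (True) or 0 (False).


p = 0, q = 1
Operation: p NAND q
Evaluate: 0 NAND 1 = 1

1


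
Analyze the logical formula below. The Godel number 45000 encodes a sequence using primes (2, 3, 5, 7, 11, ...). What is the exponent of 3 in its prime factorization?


Factorize 45000 by dividing by 3 repeatedly.
Division steps: 3 divides 45000 exactly 2 time(s).
Exponent of 3 = 2

2


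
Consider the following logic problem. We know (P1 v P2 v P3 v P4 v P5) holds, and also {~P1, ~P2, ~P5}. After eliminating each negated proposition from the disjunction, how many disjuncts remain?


Original disjuncts (5): P1, P2, P3, P4, P5
Negated (eliminate): ~P1, ~P2, ~P5
Remaining disjuncts: P3, P4
Count = 5 - 3 = 2

2


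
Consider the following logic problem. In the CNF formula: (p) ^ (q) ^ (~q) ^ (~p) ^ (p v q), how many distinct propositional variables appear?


Identify each variable that appears in the formula.
Variables found: p, q
Count = 2

2


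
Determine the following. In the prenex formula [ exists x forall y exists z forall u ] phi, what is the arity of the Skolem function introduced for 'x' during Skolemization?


Quantifier prefix: exists x forall y exists z forall u
'x' is existentially quantified at position 1.
No universal quantifiers precede it.
Skolem function arity = 0 (a Skolem constant)

0


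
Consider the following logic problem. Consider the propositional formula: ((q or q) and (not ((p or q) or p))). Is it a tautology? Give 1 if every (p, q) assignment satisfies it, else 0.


Check all 4 assignments:
p=0, q=0: 0
p=0, q=1: 0
p=1, q=0: 0
p=1, q=1: 0
Satisfying count = 0/4.
Tautology iff count = 4: no.

0


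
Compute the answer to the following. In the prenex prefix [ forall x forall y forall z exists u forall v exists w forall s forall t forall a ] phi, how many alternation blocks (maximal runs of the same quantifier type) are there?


Quantifier-type sequence: A A A E A E A A A  (A=forall, E=exists)
Group into maximal same-type runs:
  Ax3 | Ex1 | Ax1 | Ex1 | Ax3
Number of blocks = 5

5


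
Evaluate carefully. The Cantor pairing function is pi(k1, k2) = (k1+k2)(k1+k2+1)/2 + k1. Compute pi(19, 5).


k1 + k2 = 24
(k1+k2)(k1+k2+1)/2 = 24 * 25 / 2 = 300
pi = 300 + 19 = 319

319


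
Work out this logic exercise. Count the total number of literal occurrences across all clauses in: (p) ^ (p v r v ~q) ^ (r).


Counting literals in each clause:
Clause 1: 1 literal(s)
Clause 2: 3 literal(s)
Clause 3: 1 literal(s)
Total = 5

5


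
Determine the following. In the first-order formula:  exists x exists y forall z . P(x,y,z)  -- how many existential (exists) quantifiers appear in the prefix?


Quantifier prefix: exists x exists y forall z
Mark each quantifier type:
  E E U
Universal count = 1, Existential count = 2
Asked for existential (exists) quantifiers: 2

2


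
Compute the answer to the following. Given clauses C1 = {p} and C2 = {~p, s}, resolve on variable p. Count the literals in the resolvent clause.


Remove p from C1 and ~p from C2.
C1 remainder: {}
C2 remainder: {s}
Union (resolvent): {s}
Resolvent has 1 literal(s).

1


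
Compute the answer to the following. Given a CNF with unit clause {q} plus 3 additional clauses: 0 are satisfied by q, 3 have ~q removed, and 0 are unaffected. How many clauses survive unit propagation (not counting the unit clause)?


Satisfied (removed): 0
Shortened (remain): 3
Unchanged (remain): 0
Remaining = 3 + 0 = 3

3


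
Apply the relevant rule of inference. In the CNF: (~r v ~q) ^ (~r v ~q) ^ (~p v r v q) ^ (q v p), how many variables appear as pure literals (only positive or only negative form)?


Check each variable for pure literal status:
p: mixed (not pure)
q: mixed (not pure)
r: mixed (not pure)
Pure literal count = 0

0


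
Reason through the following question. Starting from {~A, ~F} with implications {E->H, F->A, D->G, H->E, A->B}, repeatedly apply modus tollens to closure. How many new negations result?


Initial negated facts: {~A, ~F}
Apply modus tollens to closure:
  (no implication fires)
Final negated: {~A, ~F}
New negations: {(none)}
Count = 0

0


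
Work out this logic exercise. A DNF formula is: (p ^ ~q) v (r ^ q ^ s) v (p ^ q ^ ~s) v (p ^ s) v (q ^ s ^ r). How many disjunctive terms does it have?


A DNF formula is a disjunction of terms (conjunctions).
Terms are separated by v.
Counting the disjuncts: 5 terms.

5


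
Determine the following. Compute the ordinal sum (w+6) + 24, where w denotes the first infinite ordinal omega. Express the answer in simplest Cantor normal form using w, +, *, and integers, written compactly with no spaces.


Compute (w+6) + 24.
Ordinal + is associative but NOT commutative; for finite n>0, n + w = w but w + n stays w+n.
By associativity: (w+6) + 24 = w + (6+24) = w+30.
Result = w+30

w+30


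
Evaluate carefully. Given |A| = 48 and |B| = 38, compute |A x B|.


The Cartesian product A x B contains all ordered pairs (a, b).
|A x B| = |A| * |B| = 48 * 38 = 1824

1824


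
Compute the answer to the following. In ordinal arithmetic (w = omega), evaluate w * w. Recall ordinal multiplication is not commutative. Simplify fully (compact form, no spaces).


Compute w * w.
Ordinal * is associative and left-distributive over +, but NOT commutative; for finite n>1, n*w = w but w*n stays w*n.
w * w = w^2 by definition.
Result = w^2

w^2


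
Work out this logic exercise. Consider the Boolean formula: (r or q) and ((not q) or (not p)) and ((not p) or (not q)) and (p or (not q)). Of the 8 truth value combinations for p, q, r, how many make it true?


Evaluate all 8 assignments for p, q, r:
p=0, q=0, r=0: 0
p=0, q=0, r=1: 1
p=0, q=1, r=0: 0
p=0, q=1, r=1: 0
p=1, q=0, r=0: 0
p=1, q=0, r=1: 1
p=1, q=1, r=0: 0
p=1, q=1, r=1: 0
Satisfying count = 2

2


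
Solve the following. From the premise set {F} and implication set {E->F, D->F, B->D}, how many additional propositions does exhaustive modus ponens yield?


Initial facts: {F}
Apply modus ponens to closure:
  (no implication fires)
Final known: {F}
New propositions: {(none)}
Count = 0

0


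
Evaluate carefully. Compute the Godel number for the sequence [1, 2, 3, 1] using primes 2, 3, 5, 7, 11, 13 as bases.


Encode each element as an exponent of the corresponding prime:
  2^1 = 2
  3^2 = 9
  5^3 = 125
  7^1 = 7
Product = 2 * 9 * 125 * 7 = 15750

15750


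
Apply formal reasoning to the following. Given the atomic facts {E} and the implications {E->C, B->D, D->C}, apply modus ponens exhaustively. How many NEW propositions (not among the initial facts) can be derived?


Initial facts: {E}
Apply modus ponens to closure:
  E and E->C  =>  C
Final known: {C, E}
New propositions: {C}
Count = 1

1


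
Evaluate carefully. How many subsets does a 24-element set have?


The power set of a set with n elements has 2^n elements.
|P(S)| = 2^24 = 16777216

16777216


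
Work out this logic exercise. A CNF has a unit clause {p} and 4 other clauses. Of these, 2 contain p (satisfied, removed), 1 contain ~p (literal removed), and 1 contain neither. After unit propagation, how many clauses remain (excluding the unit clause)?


Satisfied (removed): 2
Shortened (remain): 1
Unchanged (remain): 1
Remaining = 1 + 1 = 2

2


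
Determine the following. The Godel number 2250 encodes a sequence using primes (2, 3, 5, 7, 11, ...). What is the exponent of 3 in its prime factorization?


Factorize 2250 by dividing by 3 repeatedly.
Division steps: 3 divides 2250 exactly 2 time(s).
Exponent of 3 = 2

2


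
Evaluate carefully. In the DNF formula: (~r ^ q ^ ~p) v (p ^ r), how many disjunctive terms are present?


A DNF formula is a disjunction of terms (conjunctions).
Terms are separated by v.
Counting the disjuncts: 2 terms.

2


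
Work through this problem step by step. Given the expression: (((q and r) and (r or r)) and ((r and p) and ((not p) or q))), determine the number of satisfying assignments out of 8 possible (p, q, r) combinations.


Check all 8 assignments:
p=0, q=0, r=0: 0
p=0, q=0, r=1: 0
p=0, q=1, r=0: 0
p=0, q=1, r=1: 0
p=1, q=0, r=0: 0
p=1, q=0, r=1: 0
p=1, q=1, r=0: 0
p=1, q=1, r=1: 1
Count of True = 1

1


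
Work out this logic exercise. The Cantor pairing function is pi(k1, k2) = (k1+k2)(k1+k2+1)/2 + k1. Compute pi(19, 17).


k1 + k2 = 36
(k1+k2)(k1+k2+1)/2 = 36 * 37 / 2 = 666
pi = 666 + 19 = 685

685


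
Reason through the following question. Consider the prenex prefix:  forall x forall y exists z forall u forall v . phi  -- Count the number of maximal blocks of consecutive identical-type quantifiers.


Quantifier-type sequence: A A E A A  (A=forall, E=exists)
Group into maximal same-type runs:
  Ax2 | Ex1 | Ax2
Number of blocks = 3

3


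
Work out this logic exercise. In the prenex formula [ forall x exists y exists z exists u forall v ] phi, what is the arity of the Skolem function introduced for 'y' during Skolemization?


Quantifier prefix: forall x exists y exists z exists u forall v
'y' is existentially quantified at position 2.
Universal variables preceding it: x
Skolem function arity = 1

1


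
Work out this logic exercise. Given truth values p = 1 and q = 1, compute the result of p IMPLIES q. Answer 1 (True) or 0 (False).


p = 1, q = 1
Operation: p IMPLIES q
Evaluate: 1 IMPLIES 1 = 1

1


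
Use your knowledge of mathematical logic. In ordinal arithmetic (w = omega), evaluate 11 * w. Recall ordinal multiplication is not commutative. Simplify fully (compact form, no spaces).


Compute 11 * w.
Ordinal * is associative and left-distributive over +, but NOT commutative; for finite n>1, n*w = w but w*n stays w*n.
For finite n>0, n * w = sup{n*k : k<w} = w. So 11 * w = w.
Result = w

w


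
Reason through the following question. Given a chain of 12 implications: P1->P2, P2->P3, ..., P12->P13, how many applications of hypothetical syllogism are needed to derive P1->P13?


With 12 implications in a chain connecting 13 propositions:
P1->P2, P2->P3, ..., P12->P13
Steps needed = (number of implications) - 1 = 12 - 1 = 11

11


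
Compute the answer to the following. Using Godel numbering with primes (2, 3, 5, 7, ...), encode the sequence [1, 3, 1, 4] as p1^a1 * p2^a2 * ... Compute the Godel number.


Encode each element as an exponent of the corresponding prime:
  2^1 = 2
  3^3 = 27
  5^1 = 5
  7^4 = 2401
Product = 2 * 27 * 5 * 2401 = 648270

648270


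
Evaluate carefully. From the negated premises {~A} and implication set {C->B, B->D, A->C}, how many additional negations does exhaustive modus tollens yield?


Initial negated facts: {~A}
Apply modus tollens to closure:
  (no implication fires)
Final negated: {~A}
New negations: {(none)}
Count = 0

0


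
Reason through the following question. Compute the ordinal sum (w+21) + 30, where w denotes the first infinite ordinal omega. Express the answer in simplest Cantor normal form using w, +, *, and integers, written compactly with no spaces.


Compute (w+21) + 30.
Ordinal + is associative but NOT commutative; for finite n>0, n + w = w but w + n stays w+n.
By associativity: (w+21) + 30 = w + (21+30) = w+51.
Result = w+51

w+51


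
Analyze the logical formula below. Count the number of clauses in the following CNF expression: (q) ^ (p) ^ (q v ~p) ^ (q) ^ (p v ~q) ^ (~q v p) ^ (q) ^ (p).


A CNF formula is a conjunction of clauses.
Clauses are separated by ^.
Counting the conjuncts: 8 clauses.

8


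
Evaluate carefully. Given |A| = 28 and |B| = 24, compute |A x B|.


The Cartesian product A x B contains all ordered pairs (a, b).
|A x B| = |A| * |B| = 28 * 24 = 672

672


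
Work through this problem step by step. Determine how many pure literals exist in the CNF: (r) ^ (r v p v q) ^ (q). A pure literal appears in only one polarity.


Check each variable for pure literal status:
p: pure positive
q: pure positive
r: pure positive
Pure literal count = 3

3


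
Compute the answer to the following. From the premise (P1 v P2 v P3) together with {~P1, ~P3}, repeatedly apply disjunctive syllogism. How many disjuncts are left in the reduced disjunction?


Original disjuncts (3): P1, P2, P3
Negated (eliminate): ~P1, ~P3
Remaining disjuncts: P2
Count = 3 - 2 = 1

1


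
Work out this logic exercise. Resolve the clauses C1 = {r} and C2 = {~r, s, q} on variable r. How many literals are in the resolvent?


Remove r from C1 and ~r from C2.
C1 remainder: {}
C2 remainder: {s, q}
Union (resolvent): {q, s}
Resolvent has 2 literal(s).

2


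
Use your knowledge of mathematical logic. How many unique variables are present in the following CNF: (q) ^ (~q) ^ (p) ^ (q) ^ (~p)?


Identify each variable that appears in the formula.
Variables found: p, q
Count = 2

2


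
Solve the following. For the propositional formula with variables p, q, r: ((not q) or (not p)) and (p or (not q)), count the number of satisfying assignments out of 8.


Evaluate all 8 assignments for p, q, r:
p=0, q=0, r=0: 1
p=0, q=0, r=1: 1
p=0, q=1, r=0: 0
p=0, q=1, r=1: 0
p=1, q=0, r=0: 1
p=1, q=0, r=1: 1
p=1, q=1, r=0: 0
p=1, q=1, r=1: 0
Satisfying count = 4

4


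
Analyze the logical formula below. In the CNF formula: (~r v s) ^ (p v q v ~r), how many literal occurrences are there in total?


Counting literals in each clause:
Clause 1: 2 literal(s)
Clause 2: 3 literal(s)
Total = 5

5


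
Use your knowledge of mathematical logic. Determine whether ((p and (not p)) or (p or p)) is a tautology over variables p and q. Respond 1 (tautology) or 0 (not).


Check all 4 assignments:
p=0, q=0: 0
p=0, q=1: 0
p=1, q=0: 1
p=1, q=1: 1
Satisfying count = 2/4.
Tautology iff count = 4: no.

0


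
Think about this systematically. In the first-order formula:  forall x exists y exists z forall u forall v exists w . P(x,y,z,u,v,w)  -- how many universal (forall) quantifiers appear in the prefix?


Quantifier prefix: forall x exists y exists z forall u forall v exists w
Mark each quantifier type:
  U E E U U E
Universal count = 3, Existential count = 3
Asked for universal (forall) quantifiers: 3

3


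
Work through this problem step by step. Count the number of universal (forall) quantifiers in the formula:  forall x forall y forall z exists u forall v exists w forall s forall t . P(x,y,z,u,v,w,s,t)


Quantifier prefix: forall x forall y forall z exists u forall v exists w forall s forall t
Mark each quantifier type:
  U U U E U E U U
Universal count = 6, Existential count = 2
Asked for universal (forall) quantifiers: 6

6


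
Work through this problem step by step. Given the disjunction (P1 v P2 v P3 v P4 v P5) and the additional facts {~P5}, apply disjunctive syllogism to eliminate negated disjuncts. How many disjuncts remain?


Original disjuncts (5): P1, P2, P3, P4, P5
Negated (eliminate): ~P5
Remaining disjuncts: P1, P2, P3, P4
Count = 5 - 1 = 4

4


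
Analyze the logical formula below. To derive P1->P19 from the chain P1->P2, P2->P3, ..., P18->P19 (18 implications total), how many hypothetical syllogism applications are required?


With 18 implications in a chain connecting 19 propositions:
P1->P2, P2->P3, ..., P18->P19
Steps needed = (number of implications) - 1 = 18 - 1 = 17

17


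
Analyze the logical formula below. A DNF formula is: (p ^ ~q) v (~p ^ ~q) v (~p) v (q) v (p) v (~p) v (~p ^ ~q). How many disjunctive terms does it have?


A DNF formula is a disjunction of terms (conjunctions).
Terms are separated by v.
Counting the disjuncts: 7 terms.

7


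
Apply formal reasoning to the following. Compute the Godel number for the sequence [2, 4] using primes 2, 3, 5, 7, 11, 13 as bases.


Encode each element as an exponent of the corresponding prime:
  2^2 = 4
  3^4 = 81
Product = 4 * 81 = 324

324


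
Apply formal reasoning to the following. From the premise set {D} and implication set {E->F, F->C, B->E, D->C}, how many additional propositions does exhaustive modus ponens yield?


Initial facts: {D}
Apply modus ponens to closure:
  D and D->C  =>  C
Final known: {C, D}
New propositions: {C}
Count = 1

1


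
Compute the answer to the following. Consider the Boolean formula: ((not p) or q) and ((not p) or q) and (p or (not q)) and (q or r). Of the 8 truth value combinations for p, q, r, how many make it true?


Evaluate all 8 assignments for p, q, r:
p=0, q=0, r=0: 0
p=0, q=0, r=1: 1
p=0, q=1, r=0: 0
p=0, q=1, r=1: 0
p=1, q=0, r=0: 0
p=1, q=0, r=1: 0
p=1, q=1, r=0: 1
p=1, q=1, r=1: 1
Satisfying count = 3

3


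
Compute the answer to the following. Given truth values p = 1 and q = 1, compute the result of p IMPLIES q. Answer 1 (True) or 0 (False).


p = 1, q = 1
Operation: p IMPLIES q
Evaluate: 1 IMPLIES 1 = 1

1


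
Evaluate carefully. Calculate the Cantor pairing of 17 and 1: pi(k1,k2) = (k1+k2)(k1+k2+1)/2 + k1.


k1 + k2 = 18
(k1+k2)(k1+k2+1)/2 = 18 * 19 / 2 = 171
pi = 171 + 17 = 188

188


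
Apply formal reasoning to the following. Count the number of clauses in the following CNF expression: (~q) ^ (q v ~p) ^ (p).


A CNF formula is a conjunction of clauses.
Clauses are separated by ^.
Counting the conjuncts: 3 clauses.

3


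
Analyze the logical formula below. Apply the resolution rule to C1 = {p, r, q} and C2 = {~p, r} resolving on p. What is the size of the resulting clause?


Remove p from C1 and ~p from C2.
C1 remainder: {r, q}
C2 remainder: {r}
Union (resolvent): {q, r}
Resolvent has 2 literal(s).

2


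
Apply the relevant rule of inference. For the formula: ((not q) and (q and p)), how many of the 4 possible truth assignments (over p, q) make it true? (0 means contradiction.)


Check all 4 assignments:
p=0, q=0: 0
p=0, q=1: 0
p=1, q=0: 0
p=1, q=1: 0
Count of True = 0

0


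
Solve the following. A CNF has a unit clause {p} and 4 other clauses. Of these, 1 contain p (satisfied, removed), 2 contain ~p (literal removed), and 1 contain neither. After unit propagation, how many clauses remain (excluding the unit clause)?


Satisfied (removed): 1
Shortened (remain): 2
Unchanged (remain): 1
Remaining = 2 + 1 = 3

3


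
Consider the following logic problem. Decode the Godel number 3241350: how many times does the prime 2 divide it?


Factorize 3241350 by dividing by 2 repeatedly.
Division steps: 2 divides 3241350 exactly 1 time(s).
Exponent of 2 = 1

1


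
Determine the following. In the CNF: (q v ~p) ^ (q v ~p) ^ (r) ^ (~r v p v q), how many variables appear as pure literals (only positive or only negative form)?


Check each variable for pure literal status:
p: mixed (not pure)
q: pure positive
r: mixed (not pure)
Pure literal count = 1

1


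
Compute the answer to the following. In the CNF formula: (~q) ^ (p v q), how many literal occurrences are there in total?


Counting literals in each clause:
Clause 1: 1 literal(s)
Clause 2: 2 literal(s)
Total = 3

3


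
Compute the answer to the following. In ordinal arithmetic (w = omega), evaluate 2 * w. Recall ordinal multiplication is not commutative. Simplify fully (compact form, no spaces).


Compute 2 * w.
Ordinal * is associative and left-distributive over +, but NOT commutative; for finite n>1, n*w = w but w*n stays w*n.
For finite n>0, n * w = sup{n*k : k<w} = w. So 2 * w = w.
Result = w

w


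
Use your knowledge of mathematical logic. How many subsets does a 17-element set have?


The power set of a set with n elements has 2^n elements.
|P(S)| = 2^17 = 131072

131072


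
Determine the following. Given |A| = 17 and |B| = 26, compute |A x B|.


The Cartesian product A x B contains all ordered pairs (a, b).
|A x B| = |A| * |B| = 17 * 26 = 442

442


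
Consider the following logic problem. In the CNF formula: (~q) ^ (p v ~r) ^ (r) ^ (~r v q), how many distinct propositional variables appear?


Identify each variable that appears in the formula.
Variables found: p, q, r
Count = 3

3


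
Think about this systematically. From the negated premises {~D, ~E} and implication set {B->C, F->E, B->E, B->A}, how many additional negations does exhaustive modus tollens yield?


Initial negated facts: {~D, ~E}
Apply modus tollens to closure:
  ~E and F->E  =>  ~F
  ~E and B->E  =>  ~B
Final negated: {~B, ~D, ~E, ~F}
New negations: {~B, ~F}
Count = 2

2


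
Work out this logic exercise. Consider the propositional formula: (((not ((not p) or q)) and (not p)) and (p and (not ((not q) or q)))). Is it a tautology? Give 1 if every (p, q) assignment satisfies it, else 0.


Check all 4 assignments:
p=0, q=0: 0
p=0, q=1: 0
p=1, q=0: 0
p=1, q=1: 0
Satisfying count = 0/4.
Tautology iff count = 4: no.

0


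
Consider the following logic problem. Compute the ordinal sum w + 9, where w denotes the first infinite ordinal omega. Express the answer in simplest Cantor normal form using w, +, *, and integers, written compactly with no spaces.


Compute w + 9.
Ordinal + is associative but NOT commutative; for finite n>0, n + w = w but w + n stays w+n.
w + 9 is already in normal form (a successor ordinal beyond w).
Result = w+9

w+9


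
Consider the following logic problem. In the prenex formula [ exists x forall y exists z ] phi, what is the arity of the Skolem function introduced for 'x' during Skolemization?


Quantifier prefix: exists x forall y exists z
'x' is existentially quantified at position 1.
No universal quantifiers precede it.
Skolem function arity = 0 (a Skolem constant)

0


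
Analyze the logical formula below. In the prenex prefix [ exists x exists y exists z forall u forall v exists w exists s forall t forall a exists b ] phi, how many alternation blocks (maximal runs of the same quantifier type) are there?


Quantifier-type sequence: E E E A A E E A A E  (A=forall, E=exists)
Group into maximal same-type runs:
  Ex3 | Ax2 | Ex2 | Ax2 | Ex1
Number of blocks = 5

5


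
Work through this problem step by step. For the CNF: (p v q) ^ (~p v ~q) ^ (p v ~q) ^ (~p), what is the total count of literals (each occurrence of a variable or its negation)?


Counting literals in each clause:
Clause 1: 2 literal(s)
Clause 2: 2 literal(s)
Clause 3: 2 literal(s)
Clause 4: 1 literal(s)
Total = 7

7


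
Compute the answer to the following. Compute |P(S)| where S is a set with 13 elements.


The power set of a set with n elements has 2^n elements.
|P(S)| = 2^13 = 8192

8192


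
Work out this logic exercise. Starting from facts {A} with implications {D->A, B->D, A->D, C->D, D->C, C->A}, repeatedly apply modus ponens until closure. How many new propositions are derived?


Initial facts: {A}
Apply modus ponens to closure:
  A and A->D  =>  D
  D and D->C  =>  C
Final known: {A, C, D}
New propositions: {C, D}
Count = 2

2


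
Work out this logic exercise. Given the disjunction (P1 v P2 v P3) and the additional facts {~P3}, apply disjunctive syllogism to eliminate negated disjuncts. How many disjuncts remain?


Original disjuncts (3): P1, P2, P3
Negated (eliminate): ~P3
Remaining disjuncts: P1, P2
Count = 3 - 1 = 2

2
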